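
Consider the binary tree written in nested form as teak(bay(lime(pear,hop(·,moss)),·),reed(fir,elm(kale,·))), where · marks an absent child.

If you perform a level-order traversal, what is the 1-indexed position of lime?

4

Level-order visits nodes level by level from the root, left to right within each level.
Level 0: teak
Level 1: bay, reed
Level 2: lime, fir, elm
Level 3: pear, hop, kale
Level 4: moss
Full level-order sequence: teak, bay, reed, lime, fir, elm, pear, hop, kale, moss.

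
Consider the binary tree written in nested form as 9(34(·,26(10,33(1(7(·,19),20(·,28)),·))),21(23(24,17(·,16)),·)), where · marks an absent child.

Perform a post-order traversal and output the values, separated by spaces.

10 19 7 28 20 1 33 26 34 24 16 17 23 21 9

Post-order visits the left subtree, then the right subtree, then the node.
At 9: go left to 34.
  At 34: no left child.
  At 34: go right to 26.
    At 26: go left to 10.
      10 is a leaf — visit 10.
    At 26: go right to 33.
      At 33: go left to 1.
        At 1: go left to 7.
          At 7: no left child.
          At 7: go right to 19.
            19 is a leaf — visit 19.
          Visit 7.
        At 1: go right to 20.
          At 20: no left child.
          At 20: go right to 28.
            28 is a leaf — visit 28.
          Visit 20.
        Visit 1.
      At 33: no right child.
      Visit 33.
    Visit 26.
  Visit 34.
At 9: go right to 21.
  At 21: go left to 23.
    At 23: go left to 24.
      24 is a leaf — visit 24.
    At 23: go right to 17.
      At 17: no left child.
      At 17: go right to 16.
        16 is a leaf — visit 16.
      Visit 17.
    Visit 23.
  At 21: no right child.
  Visit 21.
Visit 9.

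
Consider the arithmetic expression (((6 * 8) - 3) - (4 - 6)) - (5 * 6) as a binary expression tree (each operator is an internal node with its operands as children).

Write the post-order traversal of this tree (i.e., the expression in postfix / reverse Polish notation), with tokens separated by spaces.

Post-order on an expression tree gives postfix notation: for each operator, emit left operand, right operand, then the operator.

6 8 * 3 - 4 6 - - 5 6 * -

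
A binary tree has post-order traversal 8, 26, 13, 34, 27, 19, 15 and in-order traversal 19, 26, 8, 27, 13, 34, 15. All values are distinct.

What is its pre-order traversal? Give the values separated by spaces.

15 19 27 26 8 34 13

The last element of post-order is the root; it splits in-order into left and right subtrees.
Root 15: left subtree has 6 nodes {19, 26, 8, 27, 13, 34}, right has 0 { }.
  Root 19: left subtree has 0 nodes { }, right has 5 {26, 8, 27, 13, 34}.
    Root 27: left subtree has 2 nodes {26, 8}, right has 2 {13, 34}.
      Root 26: left subtree has 0 nodes { }, right has 1 {8}.
      Root 34: left subtree has 1 node {13}, right has 0 { }.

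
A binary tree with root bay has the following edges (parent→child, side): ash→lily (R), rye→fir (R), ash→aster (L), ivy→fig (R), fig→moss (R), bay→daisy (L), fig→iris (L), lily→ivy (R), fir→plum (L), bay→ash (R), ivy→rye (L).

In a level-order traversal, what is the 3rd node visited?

Level-order visits nodes level by level from the root, left to right within each level.
Level 0: bay
Level 1: daisy, ash
Level 2: aster, lily
Level 3: ivy
Level 4: rye, fig
Level 5: fir, iris, moss
Level 6: plum
Full level-order sequence: bay, daisy, ash, aster, lily, ivy, rye, fig, fir, iris, moss, plum.

ash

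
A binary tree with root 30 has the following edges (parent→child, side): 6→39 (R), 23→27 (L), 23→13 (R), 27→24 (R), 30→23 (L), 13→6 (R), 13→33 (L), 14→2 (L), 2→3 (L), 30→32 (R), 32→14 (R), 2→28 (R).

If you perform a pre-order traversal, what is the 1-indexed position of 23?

2

Pre-order visits the node, then its left subtree, then its right subtree.
Visit 30.
At 30: go left to 23.
  Visit 23.
  At 23: go left to 27.
    Visit 27.
    At 27: no left child.
    At 27: go right to 24.
      24 is a leaf — visit 24.
  At 23: go right to 13.
    Visit 13.
    At 13: go left to 33.
      33 is a leaf — visit 33.
    At 13: go right to 6.
      Visit 6.
      At 6: no left child.
      At 6: go right to 39.
        39 is a leaf — visit 39.
At 30: go right to 32.
  Visit 32.
  At 32: no left child.
  At 32: go right to 14.
    Visit 14.
    At 14: go left to 2.
      Visit 2.
      At 2: go left to 3.
        3 is a leaf — visit 3.
      At 2: go right to 28.
        28 is a leaf — visit 28.
    At 14: no right child.
Full pre-order sequence: 30, 23, 27, 24, 13, 33, 6, 39, 32, 14, 2, 3, 28.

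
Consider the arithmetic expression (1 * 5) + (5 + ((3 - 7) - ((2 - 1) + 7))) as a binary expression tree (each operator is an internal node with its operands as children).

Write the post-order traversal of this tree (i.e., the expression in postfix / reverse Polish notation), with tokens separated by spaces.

Post-order on an expression tree gives postfix notation: for each operator, emit left operand, right operand, then the operator.

1 5 * 5 3 7 - 2 1 - 7 + - + +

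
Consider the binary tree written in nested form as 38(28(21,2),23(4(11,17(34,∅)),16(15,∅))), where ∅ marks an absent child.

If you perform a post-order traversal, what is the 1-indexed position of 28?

3

Post-order visits the left subtree, then the right subtree, then the node.
At 38: go left to 28.
  At 28: go left to 21.
    21 is a leaf — visit 21.
  At 28: go right to 2.
    2 is a leaf — visit 2.
  Visit 28.
At 38: go right to 23.
  At 23: go left to 4.
    At 4: go left to 11.
      11 is a leaf — visit 11.
    At 4: go right to 17.
      At 17: go left to 34.
        34 is a leaf — visit 34.
      At 17: no right child.
      Visit 17.
    Visit 4.
  At 23: go right to 16.
    At 16: go left to 15.
      15 is a leaf — visit 15.
    At 16: no right child.
    Visit 16.
  Visit 23.
Visit 38.
Full post-order sequence: 21, 2, 28, 11, 34, 17, 4, 15, 16, 23, 38.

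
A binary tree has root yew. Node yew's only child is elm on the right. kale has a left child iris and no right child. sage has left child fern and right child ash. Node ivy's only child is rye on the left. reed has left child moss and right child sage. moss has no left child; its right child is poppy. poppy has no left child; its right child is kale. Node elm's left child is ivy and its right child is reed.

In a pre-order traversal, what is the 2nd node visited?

elm

Pre-order visits the node, then its left subtree, then its right subtree.
Visit yew.
At yew: no left child.
At yew: go right to elm.
  Visit elm.
  At elm: go left to ivy.
    Visit ivy.
    At ivy: go left to rye.
      rye is a leaf — visit rye.
    At ivy: no right child.
  At elm: go right to reed.
    Visit reed.
    At reed: go left to moss.
      Visit moss.
      At moss: no left child.
      At moss: go right to poppy.
        Visit poppy.
        At poppy: no left child.
        At poppy: go right to kale.
          Visit kale.
          At kale: go left to iris.
            iris is a leaf — visit iris.
          At kale: no right child.
    At reed: go right to sage.
      Visit sage.
      At sage: go left to fern.
        fern is a leaf — visit fern.
      At sage: go right to ash.
        ash is a leaf — visit ash.
Full pre-order sequence: yew, elm, ivy, rye, reed, moss, poppy, kale, iris, sage, fern, ash.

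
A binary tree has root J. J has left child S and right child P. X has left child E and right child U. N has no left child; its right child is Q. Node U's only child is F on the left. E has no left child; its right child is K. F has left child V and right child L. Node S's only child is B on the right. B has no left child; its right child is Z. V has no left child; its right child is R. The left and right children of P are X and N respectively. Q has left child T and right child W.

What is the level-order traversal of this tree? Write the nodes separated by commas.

J, S, P, B, X, N, Z, E, U, Q, K, F, T, W, V, L, R

Level-order visits nodes level by level from the root, left to right within each level.
Level 0: J
Level 1: S, P
Level 2: B, X, N
Level 3: Z, E, U, Q
Level 4: K, F, T, W
Level 5: V, L
Level 6: R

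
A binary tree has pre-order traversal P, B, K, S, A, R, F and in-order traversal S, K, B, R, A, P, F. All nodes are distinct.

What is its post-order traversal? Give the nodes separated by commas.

The first element of pre-order is the root; it splits in-order into left and right subtrees.
Root P: left subtree has 5 nodes {S, K, B, R, A}, right has 1 {F}.
  Root B: left subtree has 2 nodes {S, K}, right has 2 {R, A}.
    Root K: left subtree has 1 node {S}, right has 0 { }.
    Root A: left subtree has 1 node {R}, right has 0 { }.

S, K, R, A, B, F, P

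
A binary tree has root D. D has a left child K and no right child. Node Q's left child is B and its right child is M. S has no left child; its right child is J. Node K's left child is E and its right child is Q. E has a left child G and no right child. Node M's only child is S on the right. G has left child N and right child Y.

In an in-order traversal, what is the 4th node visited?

In-order visits the left subtree, then the node, then the right subtree.
At D: go left to K.
  At K: go left to E.
    At E: go left to G.
      At G: go left to N.
        N is a leaf — visit N.
      Visit G.
      At G: go right to Y.
        Y is a leaf — visit Y.
    Visit E.
    At E: no right child.
  Visit K.
  At K: go right to Q.
    At Q: go left to B.
      B is a leaf — visit B.
    Visit Q.
    At Q: go right to M.
      At M: no left child.
      Visit M.
      At M: go right to S.
        At S: no left child.
        Visit S.
        At S: go right to J.
          J is a leaf — visit J.
Visit D.
At D: no right child.
Full in-order sequence: N, G, Y, E, K, B, Q, M, S, J, D.

E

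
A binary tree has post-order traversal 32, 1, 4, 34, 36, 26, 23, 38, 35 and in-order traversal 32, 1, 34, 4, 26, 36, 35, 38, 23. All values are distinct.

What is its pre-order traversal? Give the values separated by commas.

35, 26, 34, 1, 32, 4, 36, 38, 23

The last element of post-order is the root; it splits in-order into left and right subtrees.
Root 35: left subtree has 6 nodes {32, 1, 34, 4, 26, 36}, right has 2 {38, 23}.
  Root 26: left subtree has 4 nodes {32, 1, 34, 4}, right has 1 {36}.
    Root 34: left subtree has 2 nodes {32, 1}, right has 1 {4}.
      Root 1: left subtree has 1 node {32}, right has 0 { }.
  Root 38: left subtree has 0 nodes { }, right has 1 {23}.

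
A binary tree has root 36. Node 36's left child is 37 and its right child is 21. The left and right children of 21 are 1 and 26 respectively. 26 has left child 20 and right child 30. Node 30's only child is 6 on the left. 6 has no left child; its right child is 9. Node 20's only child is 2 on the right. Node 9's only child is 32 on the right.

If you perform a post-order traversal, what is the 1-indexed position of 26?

Post-order visits the left subtree, then the right subtree, then the node.
At 36: go left to 37.
  37 is a leaf — visit 37.
At 36: go right to 21.
  At 21: go left to 1.
    1 is a leaf — visit 1.
  At 21: go right to 26.
    At 26: go left to 20.
      At 20: no left child.
      At 20: go right to 2.
        2 is a leaf — visit 2.
      Visit 20.
    At 26: go right to 30.
      At 30: go left to 6.
        At 6: no left child.
        At 6: go right to 9.
          At 9: no left child.
          At 9: go right to 32.
            32 is a leaf — visit 32.
          Visit 9.
        Visit 6.
      At 30: no right child.
      Visit 30.
    Visit 26.
  Visit 21.
Visit 36.
Full post-order sequence: 37, 1, 2, 20, 32, 9, 6, 30, 26, 21, 36.

9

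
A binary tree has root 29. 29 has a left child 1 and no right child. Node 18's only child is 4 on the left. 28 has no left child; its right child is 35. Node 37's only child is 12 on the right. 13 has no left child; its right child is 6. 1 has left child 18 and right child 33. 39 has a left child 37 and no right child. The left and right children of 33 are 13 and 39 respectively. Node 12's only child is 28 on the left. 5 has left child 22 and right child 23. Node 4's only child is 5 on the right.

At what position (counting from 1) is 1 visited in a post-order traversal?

Post-order visits the left subtree, then the right subtree, then the node.
At 29: go left to 1.
  At 1: go left to 18.
    At 18: go left to 4.
      At 4: no left child.
      At 4: go right to 5.
        At 5: go left to 22.
          22 is a leaf — visit 22.
        At 5: go right to 23.
          23 is a leaf — visit 23.
        Visit 5.
      Visit 4.
    At 18: no right child.
    Visit 18.
  At 1: go right to 33.
    At 33: go left to 13.
      At 13: no left child.
      At 13: go right to 6.
        6 is a leaf — visit 6.
      Visit 13.
    At 33: go right to 39.
      At 39: go left to 37.
        At 37: no left child.
        At 37: go right to 12.
          At 12: go left to 28.
            At 28: no left child.
            At 28: go right to 35.
              35 is a leaf — visit 35.
            Visit 28.
          At 12: no right child.
          Visit 12.
        Visit 37.
      At 39: no right child.
      Visit 39.
    Visit 33.
  Visit 1.
At 29: no right child.
Visit 29.
Full post-order sequence: 22, 23, 5, 4, 18, 6, 13, 35, 28, 12, 37, 39, 33, 1, 29.

14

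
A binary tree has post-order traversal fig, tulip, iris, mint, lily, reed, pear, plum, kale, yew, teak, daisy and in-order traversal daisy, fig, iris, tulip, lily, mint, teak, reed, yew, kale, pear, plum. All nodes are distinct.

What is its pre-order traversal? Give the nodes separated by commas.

The last element of post-order is the root; it splits in-order into left and right subtrees.
Root daisy: left subtree has 0 nodes { }, right has 11 {fig, iris, tulip, lily, mint, teak, reed, yew, kale, pear, plum}.
  Root teak: left subtree has 5 nodes {fig, iris, tulip, lily, mint}, right has 5 {reed, yew, kale, pear, plum}.
    Root lily: left subtree has 3 nodes {fig, iris, tulip}, right has 1 {mint}.
      Root iris: left subtree has 1 node {fig}, right has 1 {tulip}.
    Root yew: left subtree has 1 node {reed}, right has 3 {kale, pear, plum}.
      Root kale: left subtree has 0 nodes { }, right has 2 {pear, plum}.
        Root plum: left subtree has 1 node {pear}, right has 0 { }.

daisy, teak, lily, iris, fig, tulip, mint, yew, reed, kale, plum, pear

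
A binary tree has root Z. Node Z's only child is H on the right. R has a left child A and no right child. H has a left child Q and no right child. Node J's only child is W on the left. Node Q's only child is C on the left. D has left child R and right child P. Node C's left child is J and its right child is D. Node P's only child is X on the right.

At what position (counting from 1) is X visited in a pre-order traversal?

11

Pre-order visits the node, then its left subtree, then its right subtree.
Visit Z.
At Z: no left child.
At Z: go right to H.
  Visit H.
  At H: go left to Q.
    Visit Q.
    At Q: go left to C.
      Visit C.
      At C: go left to J.
        Visit J.
        At J: go left to W.
          W is a leaf — visit W.
        At J: no right child.
      At C: go right to D.
        Visit D.
        At D: go left to R.
          Visit R.
          At R: go left to A.
            A is a leaf — visit A.
          At R: no right child.
        At D: go right to P.
          Visit P.
          At P: no left child.
          At P: go right to X.
            X is a leaf — visit X.
    At Q: no right child.
  At H: no right child.
Full pre-order sequence: Z, H, Q, C, J, W, D, R, A, P, X.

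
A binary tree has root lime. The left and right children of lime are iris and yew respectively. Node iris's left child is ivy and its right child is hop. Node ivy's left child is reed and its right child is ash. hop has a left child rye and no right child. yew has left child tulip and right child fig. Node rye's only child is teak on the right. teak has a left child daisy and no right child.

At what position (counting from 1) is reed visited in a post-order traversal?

Post-order visits the left subtree, then the right subtree, then the node.
At lime: go left to iris.
  At iris: go left to ivy.
    At ivy: go left to reed.
      reed is a leaf — visit reed.
    At ivy: go right to ash.
      ash is a leaf — visit ash.
    Visit ivy.
  At iris: go right to hop.
    At hop: go left to rye.
      At rye: no left child.
      At rye: go right to teak.
        At teak: go left to daisy.
          daisy is a leaf — visit daisy.
        At teak: no right child.
        Visit teak.
      Visit rye.
    At hop: no right child.
    Visit hop.
  Visit iris.
At lime: go right to yew.
  At yew: go left to tulip.
    tulip is a leaf — visit tulip.
  At yew: go right to fig.
    fig is a leaf — visit fig.
  Visit yew.
Visit lime.
Full post-order sequence: reed, ash, ivy, daisy, teak, rye, hop, iris, tulip, fig, yew, lime.

1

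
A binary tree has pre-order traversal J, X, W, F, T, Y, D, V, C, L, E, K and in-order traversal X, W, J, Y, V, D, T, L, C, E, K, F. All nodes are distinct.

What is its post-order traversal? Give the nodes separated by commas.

W, X, V, D, Y, L, K, E, C, T, F, J

The first element of pre-order is the root; it splits in-order into left and right subtrees.
Root J: left subtree has 2 nodes {X, W}, right has 9 {Y, V, D, T, L, C, E, K, F}.
  Root X: left subtree has 0 nodes { }, right has 1 {W}.
  Root F: left subtree has 8 nodes {Y, V, D, T, L, C, E, K}, right has 0 { }.
    Root T: left subtree has 3 nodes {Y, V, D}, right has 4 {L, C, E, K}.
      Root Y: left subtree has 0 nodes { }, right has 2 {V, D}.
        Root D: left subtree has 1 node {V}, right has 0 { }.
      Root C: left subtree has 1 node {L}, right has 2 {E, K}.
        Root E: left subtree has 0 nodes { }, right has 1 {K}.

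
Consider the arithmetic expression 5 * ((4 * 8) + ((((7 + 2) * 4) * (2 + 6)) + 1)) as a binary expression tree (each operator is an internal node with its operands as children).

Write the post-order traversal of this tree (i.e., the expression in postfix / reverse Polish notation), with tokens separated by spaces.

5 4 8 * 7 2 + 4 * 2 6 + * 1 + + *

Post-order on an expression tree gives postfix notation: for each operator, emit left operand, right operand, then the operator.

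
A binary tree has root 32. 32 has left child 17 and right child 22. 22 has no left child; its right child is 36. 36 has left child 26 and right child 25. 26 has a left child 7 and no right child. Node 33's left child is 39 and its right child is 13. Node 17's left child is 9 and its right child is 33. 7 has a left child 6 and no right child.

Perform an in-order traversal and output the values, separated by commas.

9, 17, 39, 33, 13, 32, 22, 6, 7, 26, 36, 25

In-order visits the left subtree, then the node, then the right subtree.
At 32: go left to 17.
  At 17: go left to 9.
    9 is a leaf — visit 9.
  Visit 17.
  At 17: go right to 33.
    At 33: go left to 39.
      39 is a leaf — visit 39.
    Visit 33.
    At 33: go right to 13.
      13 is a leaf — visit 13.
Visit 32.
At 32: go right to 22.
  At 22: no left child.
  Visit 22.
  At 22: go right to 36.
    At 36: go left to 26.
      At 26: go left to 7.
        At 7: go left to 6.
          6 is a leaf — visit 6.
        Visit 7.
        At 7: no right child.
      Visit 26.
      At 26: no right child.
    Visit 36.
    At 36: go right to 25.
      25 is a leaf — visit 25.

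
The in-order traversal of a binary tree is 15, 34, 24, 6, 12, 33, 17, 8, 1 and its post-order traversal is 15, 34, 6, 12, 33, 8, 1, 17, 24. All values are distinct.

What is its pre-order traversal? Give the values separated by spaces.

The last element of post-order is the root; it splits in-order into left and right subtrees.
Root 24: left subtree has 2 nodes {15, 34}, right has 6 {6, 12, 33, 17, 8, 1}.
  Root 34: left subtree has 1 node {15}, right has 0 { }.
  Root 17: left subtree has 3 nodes {6, 12, 33}, right has 2 {8, 1}.
    Root 33: left subtree has 2 nodes {6, 12}, right has 0 { }.
      Root 12: left subtree has 1 node {6}, right has 0 { }.
    Root 1: left subtree has 1 node {8}, right has 0 { }.

24 34 15 17 33 12 6 1 8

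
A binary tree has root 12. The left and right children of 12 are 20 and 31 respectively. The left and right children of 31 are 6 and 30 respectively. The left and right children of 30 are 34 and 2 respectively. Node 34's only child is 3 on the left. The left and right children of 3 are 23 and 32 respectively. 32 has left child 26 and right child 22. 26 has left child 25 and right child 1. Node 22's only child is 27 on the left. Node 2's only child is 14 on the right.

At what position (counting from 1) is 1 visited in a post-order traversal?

5

Post-order visits the left subtree, then the right subtree, then the node.
At 12: go left to 20.
  20 is a leaf — visit 20.
At 12: go right to 31.
  At 31: go left to 6.
    6 is a leaf — visit 6.
  At 31: go right to 30.
    At 30: go left to 34.
      At 34: go left to 3.
        At 3: go left to 23.
          23 is a leaf — visit 23.
        At 3: go right to 32.
          At 32: go left to 26.
            At 26: go left to 25.
              25 is a leaf — visit 25.
            At 26: go right to 1.
              1 is a leaf — visit 1.
            Visit 26.
          At 32: go right to 22.
            At 22: go left to 27.
              27 is a leaf — visit 27.
            At 22: no right child.
            Visit 22.
          Visit 32.
        Visit 3.
      At 34: no right child.
      Visit 34.
    At 30: go right to 2.
      At 2: no left child.
      At 2: go right to 14.
        14 is a leaf — visit 14.
      Visit 2.
    Visit 30.
  Visit 31.
Visit 12.
Full post-order sequence: 20, 6, 23, 25, 1, 26, 27, 22, 32, 3, 34, 14, 2, 30, 31, 12.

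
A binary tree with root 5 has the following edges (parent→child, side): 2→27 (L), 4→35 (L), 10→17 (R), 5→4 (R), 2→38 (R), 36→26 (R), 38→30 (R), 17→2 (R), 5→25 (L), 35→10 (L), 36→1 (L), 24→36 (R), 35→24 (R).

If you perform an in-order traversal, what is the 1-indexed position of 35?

9

In-order visits the left subtree, then the node, then the right subtree.
At 5: go left to 25.
  25 is a leaf — visit 25.
Visit 5.
At 5: go right to 4.
  At 4: go left to 35.
    At 35: go left to 10.
      At 10: no left child.
      Visit 10.
      At 10: go right to 17.
        At 17: no left child.
        Visit 17.
        At 17: go right to 2.
          At 2: go left to 27.
            27 is a leaf — visit 27.
          Visit 2.
          At 2: go right to 38.
            At 38: no left child.
            Visit 38.
            At 38: go right to 30.
              30 is a leaf — visit 30.
    Visit 35.
    At 35: go right to 24.
      At 24: no left child.
      Visit 24.
      At 24: go right to 36.
        At 36: go left to 1.
          1 is a leaf — visit 1.
        Visit 36.
        At 36: go right to 26.
          26 is a leaf — visit 26.
  Visit 4.
  At 4: no right child.
Full in-order sequence: 25, 5, 10, 17, 27, 2, 38, 30, 35, 24, 1, 36, 26, 4.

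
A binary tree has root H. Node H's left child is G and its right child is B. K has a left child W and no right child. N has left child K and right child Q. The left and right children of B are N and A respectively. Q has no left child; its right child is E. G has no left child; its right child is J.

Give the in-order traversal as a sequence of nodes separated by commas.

G, J, H, W, K, N, Q, E, B, A

In-order visits the left subtree, then the node, then the right subtree.
At H: go left to G.
  At G: no left child.
  Visit G.
  At G: go right to J.
    J is a leaf — visit J.
Visit H.
At H: go right to B.
  At B: go left to N.
    At N: go left to K.
      At K: go left to W.
        W is a leaf — visit W.
      Visit K.
      At K: no right child.
    Visit N.
    At N: go right to Q.
      At Q: no left child.
      Visit Q.
      At Q: go right to E.
        E is a leaf — visit E.
  Visit B.
  At B: go right to A.
    A is a leaf — visit A.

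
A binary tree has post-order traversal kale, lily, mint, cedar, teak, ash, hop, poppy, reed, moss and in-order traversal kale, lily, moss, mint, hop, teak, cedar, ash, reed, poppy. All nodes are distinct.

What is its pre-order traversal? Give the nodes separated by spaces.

The last element of post-order is the root; it splits in-order into left and right subtrees.
Root moss: left subtree has 2 nodes {kale, lily}, right has 7 {mint, hop, teak, cedar, ash, reed, poppy}.
  Root lily: left subtree has 1 node {kale}, right has 0 { }.
  Root reed: left subtree has 5 nodes {mint, hop, teak, cedar, ash}, right has 1 {poppy}.
    Root hop: left subtree has 1 node {mint}, right has 3 {teak, cedar, ash}.
      Root ash: left subtree has 2 nodes {teak, cedar}, right has 0 { }.
        Root teak: left subtree has 0 nodes { }, right has 1 {cedar}.

moss lily kale reed hop mint ash teak cedar poppy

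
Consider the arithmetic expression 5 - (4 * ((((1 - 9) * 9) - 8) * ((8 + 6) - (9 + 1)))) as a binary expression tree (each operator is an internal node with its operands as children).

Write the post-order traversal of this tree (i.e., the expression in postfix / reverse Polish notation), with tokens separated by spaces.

Post-order on an expression tree gives postfix notation: for each operator, emit left operand, right operand, then the operator.

5 4 1 9 - 9 * 8 - 8 6 + 9 1 + - * * -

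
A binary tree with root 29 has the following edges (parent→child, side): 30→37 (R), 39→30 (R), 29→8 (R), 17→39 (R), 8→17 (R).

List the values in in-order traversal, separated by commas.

In-order visits the left subtree, then the node, then the right subtree.
At 29: no left child.
Visit 29.
At 29: go right to 8.
  At 8: no left child.
  Visit 8.
  At 8: go right to 17.
    At 17: no left child.
    Visit 17.
    At 17: go right to 39.
      At 39: no left child.
      Visit 39.
      At 39: go right to 30.
        At 30: no left child.
        Visit 30.
        At 30: go right to 37.
          37 is a leaf — visit 37.

29, 8, 17, 39, 30, 37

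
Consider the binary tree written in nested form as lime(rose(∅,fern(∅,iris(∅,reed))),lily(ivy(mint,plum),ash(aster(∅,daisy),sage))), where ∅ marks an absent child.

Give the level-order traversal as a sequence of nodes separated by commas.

lime, rose, lily, fern, ivy, ash, iris, mint, plum, aster, sage, reed, daisy

Level-order visits nodes level by level from the root, left to right within each level.
Level 0: lime
Level 1: rose, lily
Level 2: fern, ivy, ash
Level 3: iris, mint, plum, aster, sage
Level 4: reed, daisy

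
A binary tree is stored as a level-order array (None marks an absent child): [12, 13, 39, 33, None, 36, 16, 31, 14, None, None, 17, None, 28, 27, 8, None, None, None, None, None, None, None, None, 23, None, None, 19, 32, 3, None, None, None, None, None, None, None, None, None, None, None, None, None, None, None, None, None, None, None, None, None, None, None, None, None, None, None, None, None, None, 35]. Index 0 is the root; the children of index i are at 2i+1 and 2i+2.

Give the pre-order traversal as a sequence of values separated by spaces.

12 13 33 31 8 14 39 36 17 23 16 28 19 32 27 3 35

Pre-order visits the node, then its left subtree, then its right subtree.
Visit 12.
At 12: go left to 13.
  Visit 13.
  At 13: go left to 33.
    Visit 33.
    At 33: go left to 31.
      Visit 31.
      At 31: go left to 8.
        8 is a leaf — visit 8.
      At 31: no right child.
    At 33: go right to 14.
      14 is a leaf — visit 14.
  At 13: no right child.
At 12: go right to 39.
  Visit 39.
  At 39: go left to 36.
    Visit 36.
    At 36: go left to 17.
      Visit 17.
      At 17: no left child.
      At 17: go right to 23.
        23 is a leaf — visit 23.
    At 36: no right child.
  At 39: go right to 16.
    Visit 16.
    At 16: go left to 28.
      Visit 28.
      At 28: go left to 19.
        19 is a leaf — visit 19.
      At 28: go right to 32.
        32 is a leaf — visit 32.
    At 16: go right to 27.
      Visit 27.
      At 27: go left to 3.
        Visit 3.
        At 3: no left child.
        At 3: go right to 35.
          35 is a leaf — visit 35.
      At 27: no right child.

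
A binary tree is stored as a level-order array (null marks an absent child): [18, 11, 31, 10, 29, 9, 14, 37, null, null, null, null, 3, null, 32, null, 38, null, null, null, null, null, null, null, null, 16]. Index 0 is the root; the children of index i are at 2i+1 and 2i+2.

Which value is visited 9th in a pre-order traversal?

3

Pre-order visits the node, then its left subtree, then its right subtree.
Visit 18.
At 18: go left to 11.
  Visit 11.
  At 11: go left to 10.
    Visit 10.
    At 10: go left to 37.
      Visit 37.
      At 37: no left child.
      At 37: go right to 38.
        38 is a leaf — visit 38.
    At 10: no right child.
  At 11: go right to 29.
    29 is a leaf — visit 29.
At 18: go right to 31.
  Visit 31.
  At 31: go left to 9.
    Visit 9.
    At 9: no left child.
    At 9: go right to 3.
      Visit 3.
      At 3: go left to 16.
        16 is a leaf — visit 16.
      At 3: no right child.
  At 31: go right to 14.
    Visit 14.
    At 14: no left child.
    At 14: go right to 32.
      32 is a leaf — visit 32.
Full pre-order sequence: 18, 11, 10, 37, 38, 29, 31, 9, 3, 16, 14, 32.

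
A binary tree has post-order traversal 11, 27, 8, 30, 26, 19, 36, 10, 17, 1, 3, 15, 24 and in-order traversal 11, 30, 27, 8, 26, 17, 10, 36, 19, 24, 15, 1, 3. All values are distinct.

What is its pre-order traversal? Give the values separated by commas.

24, 17, 26, 30, 11, 8, 27, 10, 36, 19, 15, 3, 1

The last element of post-order is the root; it splits in-order into left and right subtrees.
Root 24: left subtree has 9 nodes {11, 30, 27, 8, 26, 17, 10, 36, 19}, right has 3 {15, 1, 3}.
  Root 17: left subtree has 5 nodes {11, 30, 27, 8, 26}, right has 3 {10, 36, 19}.
    Root 26: left subtree has 4 nodes {11, 30, 27, 8}, right has 0 { }.
      Root 30: left subtree has 1 node {11}, right has 2 {27, 8}.
        Root 8: left subtree has 1 node {27}, right has 0 { }.
    Root 10: left subtree has 0 nodes { }, right has 2 {36, 19}.
      Root 36: left subtree has 0 nodes { }, right has 1 {19}.
  Root 15: left subtree has 0 nodes { }, right has 2 {1, 3}.
    Root 3: left subtree has 1 node {1}, right has 0 { }.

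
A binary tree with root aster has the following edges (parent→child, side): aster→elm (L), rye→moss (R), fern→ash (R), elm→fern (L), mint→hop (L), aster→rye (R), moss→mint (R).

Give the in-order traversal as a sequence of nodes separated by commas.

In-order visits the left subtree, then the node, then the right subtree.
At aster: go left to elm.
  At elm: go left to fern.
    At fern: no left child.
    Visit fern.
    At fern: go right to ash.
      ash is a leaf — visit ash.
  Visit elm.
  At elm: no right child.
Visit aster.
At aster: go right to rye.
  At rye: no left child.
  Visit rye.
  At rye: go right to moss.
    At moss: no left child.
    Visit moss.
    At moss: go right to mint.
      At mint: go left to hop.
        hop is a leaf — visit hop.
      Visit mint.
      At mint: no right child.

fern, ash, elm, aster, rye, moss, hop, mint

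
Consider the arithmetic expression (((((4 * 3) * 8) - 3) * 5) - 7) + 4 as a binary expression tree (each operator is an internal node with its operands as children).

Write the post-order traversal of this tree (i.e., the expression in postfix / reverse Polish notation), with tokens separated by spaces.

Post-order on an expression tree gives postfix notation: for each operator, emit left operand, right operand, then the operator.

4 3 * 8 * 3 - 5 * 7 - 4 +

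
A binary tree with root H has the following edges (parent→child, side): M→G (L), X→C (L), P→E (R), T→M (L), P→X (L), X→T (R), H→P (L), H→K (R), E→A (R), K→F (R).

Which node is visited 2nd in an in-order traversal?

In-order visits the left subtree, then the node, then the right subtree.
At H: go left to P.
  At P: go left to X.
    At X: go left to C.
      C is a leaf — visit C.
    Visit X.
    At X: go right to T.
      At T: go left to M.
        At M: go left to G.
          G is a leaf — visit G.
        Visit M.
        At M: no right child.
      Visit T.
      At T: no right child.
  Visit P.
  At P: go right to E.
    At E: no left child.
    Visit E.
    At E: go right to A.
      A is a leaf — visit A.
Visit H.
At H: go right to K.
  At K: no left child.
  Visit K.
  At K: go right to F.
    F is a leaf — visit F.
Full in-order sequence: C, X, G, M, T, P, E, A, H, K, F.

X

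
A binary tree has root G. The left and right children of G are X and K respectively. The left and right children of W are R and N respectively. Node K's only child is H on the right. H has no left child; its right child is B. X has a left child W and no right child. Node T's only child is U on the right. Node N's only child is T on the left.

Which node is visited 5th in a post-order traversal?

W

Post-order visits the left subtree, then the right subtree, then the node.
At G: go left to X.
  At X: go left to W.
    At W: go left to R.
      R is a leaf — visit R.
    At W: go right to N.
      At N: go left to T.
        At T: no left child.
        At T: go right to U.
          U is a leaf — visit U.
        Visit T.
      At N: no right child.
      Visit N.
    Visit W.
  At X: no right child.
  Visit X.
At G: go right to K.
  At K: no left child.
  At K: go right to H.
    At H: no left child.
    At H: go right to B.
      B is a leaf — visit B.
    Visit H.
  Visit K.
Visit G.
Full post-order sequence: R, U, T, N, W, X, B, H, K, G.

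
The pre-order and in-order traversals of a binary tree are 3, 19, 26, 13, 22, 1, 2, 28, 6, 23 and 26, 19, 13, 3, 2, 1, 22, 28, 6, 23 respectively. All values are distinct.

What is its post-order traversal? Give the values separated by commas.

The first element of pre-order is the root; it splits in-order into left and right subtrees.
Root 3: left subtree has 3 nodes {26, 19, 13}, right has 6 {2, 1, 22, 28, 6, 23}.
  Root 19: left subtree has 1 node {26}, right has 1 {13}.
  Root 22: left subtree has 2 nodes {2, 1}, right has 3 {28, 6, 23}.
    Root 1: left subtree has 1 node {2}, right has 0 { }.
    Root 28: left subtree has 0 nodes { }, right has 2 {6, 23}.
      Root 6: left subtree has 0 nodes { }, right has 1 {23}.

26, 13, 19, 2, 1, 23, 6, 28, 22, 3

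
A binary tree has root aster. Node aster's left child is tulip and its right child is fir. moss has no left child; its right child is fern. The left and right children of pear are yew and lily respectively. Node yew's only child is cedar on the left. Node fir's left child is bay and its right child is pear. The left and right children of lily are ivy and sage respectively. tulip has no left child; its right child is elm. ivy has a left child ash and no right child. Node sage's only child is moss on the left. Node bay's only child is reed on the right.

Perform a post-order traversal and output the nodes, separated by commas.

elm, tulip, reed, bay, cedar, yew, ash, ivy, fern, moss, sage, lily, pear, fir, aster

Post-order visits the left subtree, then the right subtree, then the node.
At aster: go left to tulip.
  At tulip: no left child.
  At tulip: go right to elm.
    elm is a leaf — visit elm.
  Visit tulip.
At aster: go right to fir.
  At fir: go left to bay.
    At bay: no left child.
    At bay: go right to reed.
      reed is a leaf — visit reed.
    Visit bay.
  At fir: go right to pear.
    At pear: go left to yew.
      At yew: go left to cedar.
        cedar is a leaf — visit cedar.
      At yew: no right child.
      Visit yew.
    At pear: go right to lily.
      At lily: go left to ivy.
        At ivy: go left to ash.
          ash is a leaf — visit ash.
        At ivy: no right child.
        Visit ivy.
      At lily: go right to sage.
        At sage: go left to moss.
          At moss: no left child.
          At moss: go right to fern.
            fern is a leaf — visit fern.
          Visit moss.
        At sage: no right child.
        Visit sage.
      Visit lily.
    Visit pear.
  Visit fir.
Visit aster.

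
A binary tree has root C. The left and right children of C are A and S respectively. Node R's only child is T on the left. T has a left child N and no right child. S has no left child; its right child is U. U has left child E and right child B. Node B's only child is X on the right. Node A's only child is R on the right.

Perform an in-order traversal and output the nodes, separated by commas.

A, N, T, R, C, S, E, U, B, X

In-order visits the left subtree, then the node, then the right subtree.
At C: go left to A.
  At A: no left child.
  Visit A.
  At A: go right to R.
    At R: go left to T.
      At T: go left to N.
        N is a leaf — visit N.
      Visit T.
      At T: no right child.
    Visit R.
    At R: no right child.
Visit C.
At C: go right to S.
  At S: no left child.
  Visit S.
  At S: go right to U.
    At U: go left to E.
      E is a leaf — visit E.
    Visit U.
    At U: go right to B.
      At B: no left child.
      Visit B.
      At B: go right to X.
        X is a leaf — visit X.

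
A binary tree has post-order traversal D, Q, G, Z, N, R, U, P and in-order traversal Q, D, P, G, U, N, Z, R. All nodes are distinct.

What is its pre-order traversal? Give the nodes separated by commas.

P, Q, D, U, G, R, N, Z

The last element of post-order is the root; it splits in-order into left and right subtrees.
Root P: left subtree has 2 nodes {Q, D}, right has 5 {G, U, N, Z, R}.
  Root Q: left subtree has 0 nodes { }, right has 1 {D}.
  Root U: left subtree has 1 node {G}, right has 3 {N, Z, R}.
    Root R: left subtree has 2 nodes {N, Z}, right has 0 { }.
      Root N: left subtree has 0 nodes { }, right has 1 {Z}.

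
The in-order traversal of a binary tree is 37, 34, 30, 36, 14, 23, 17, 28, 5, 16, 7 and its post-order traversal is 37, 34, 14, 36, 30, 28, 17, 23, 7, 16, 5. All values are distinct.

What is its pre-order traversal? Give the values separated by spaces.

5 23 30 34 37 36 14 17 28 16 7

The last element of post-order is the root; it splits in-order into left and right subtrees.
Root 5: left subtree has 8 nodes {37, 34, 30, 36, 14, 23, 17, 28}, right has 2 {16, 7}.
  Root 23: left subtree has 5 nodes {37, 34, 30, 36, 14}, right has 2 {17, 28}.
    Root 30: left subtree has 2 nodes {37, 34}, right has 2 {36, 14}.
      Root 34: left subtree has 1 node {37}, right has 0 { }.
      Root 36: left subtree has 0 nodes { }, right has 1 {14}.
    Root 17: left subtree has 0 nodes { }, right has 1 {28}.
  Root 16: left subtree has 0 nodes { }, right has 1 {7}.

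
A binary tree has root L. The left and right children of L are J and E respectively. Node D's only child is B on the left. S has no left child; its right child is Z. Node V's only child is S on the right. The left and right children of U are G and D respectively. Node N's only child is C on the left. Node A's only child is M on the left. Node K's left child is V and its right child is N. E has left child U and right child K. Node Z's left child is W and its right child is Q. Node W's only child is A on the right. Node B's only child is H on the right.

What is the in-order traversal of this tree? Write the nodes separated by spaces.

J L G U B H D E V S W M A Z Q K C N

In-order visits the left subtree, then the node, then the right subtree.
At L: go left to J.
  J is a leaf — visit J.
Visit L.
At L: go right to E.
  At E: go left to U.
    At U: go left to G.
      G is a leaf — visit G.
    Visit U.
    At U: go right to D.
      At D: go left to B.
        At B: no left child.
        Visit B.
        At B: go right to H.
          H is a leaf — visit H.
      Visit D.
      At D: no right child.
  Visit E.
  At E: go right to K.
    At K: go left to V.
      At V: no left child.
      Visit V.
      At V: go right to S.
        At S: no left child.
        Visit S.
        At S: go right to Z.
          At Z: go left to W.
            At W: no left child.
            Visit W.
            At W: go right to A.
              At A: go left to M.
                M is a leaf — visit M.
              Visit A.
              At A: no right child.
          Visit Z.
          At Z: go right to Q.
            Q is a leaf — visit Q.
    Visit K.
    At K: go right to N.
      At N: go left to C.
        C is a leaf — visit C.
      Visit N.
      At N: no right child.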